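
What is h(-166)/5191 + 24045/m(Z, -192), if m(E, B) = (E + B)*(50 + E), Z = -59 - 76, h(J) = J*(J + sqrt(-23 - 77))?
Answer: 59382441/9618923 - 1660*I/5191 ≈ 6.1735 - 0.31978*I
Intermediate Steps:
h(J) = J*(J + 10*I) (h(J) = J*(J + sqrt(-100)) = J*(J + 10*I))
Z = -135
m(E, B) = (50 + E)*(B + E) (m(E, B) = (B + E)*(50 + E) = (50 + E)*(B + E))
h(-166)/5191 + 24045/m(Z, -192) = -166*(-166 + 10*I)/5191 + 24045/((-135)**2 + 50*(-192) + 50*(-135) - 192*(-135)) = (27556 - 1660*I)*(1/5191) + 24045/(18225 - 9600 - 6750 + 25920) = (27556/5191 - 1660*I/5191) + 24045/27795 = (27556/5191 - 1660*I/5191) + 24045*(1/27795) = (27556/5191 - 1660*I/5191) + 1603/1853 = 59382441/9618923 - 1660*I/5191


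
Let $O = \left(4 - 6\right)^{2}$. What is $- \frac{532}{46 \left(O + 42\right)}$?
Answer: $- \frac{133}{529} \approx -0.25142$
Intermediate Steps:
$O = 4$ ($O = \left(4 + \left(\left(-4 - 6\right) + 4\right)\right)^{2} = \left(4 + \left(-10 + 4\right)\right)^{2} = \left(4 - 6\right)^{2} = \left(-2\right)^{2} = 4$)
$- \frac{532}{46 \left(O + 42\right)} = - \frac{532}{46 \left(4 + 42\right)} = - \frac{532}{46 \cdot 46} = - \frac{532}{2116} = \left(-532\right) \frac{1}{2116} = - \frac{133}{529}$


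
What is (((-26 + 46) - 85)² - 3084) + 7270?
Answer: 8411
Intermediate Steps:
(((-26 + 46) - 85)² - 3084) + 7270 = ((20 - 85)² - 3084) + 7270 = ((-65)² - 3084) + 7270 = (4225 - 3084) + 7270 = 1141 + 7270 = 8411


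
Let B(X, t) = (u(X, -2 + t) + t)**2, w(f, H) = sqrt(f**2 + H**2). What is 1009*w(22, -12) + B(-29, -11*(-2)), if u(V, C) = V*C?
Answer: 311364 + 2018*sqrt(157) ≈ 3.3665e+5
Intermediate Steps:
w(f, H) = sqrt(H**2 + f**2)
u(V, C) = C*V
B(X, t) = (t + X*(-2 + t))**2 (B(X, t) = ((-2 + t)*X + t)**2 = (X*(-2 + t) + t)**2 = (t + X*(-2 + t))**2)
1009*w(22, -12) + B(-29, -11*(-2)) = 1009*sqrt((-12)**2 + 22**2) + (-11*(-2) - 29*(-2 - 11*(-2)))**2 = 1009*sqrt(144 + 484) + (22 - 29*(-2 + 22))**2 = 1009*sqrt(628) + (22 - 29*20)**2 = 1009*(2*sqrt(157)) + (22 - 580)**2 = 2018*sqrt(157) + (-558)**2 = 2018*sqrt(157) + 311364 = 311364 + 2018*sqrt(157)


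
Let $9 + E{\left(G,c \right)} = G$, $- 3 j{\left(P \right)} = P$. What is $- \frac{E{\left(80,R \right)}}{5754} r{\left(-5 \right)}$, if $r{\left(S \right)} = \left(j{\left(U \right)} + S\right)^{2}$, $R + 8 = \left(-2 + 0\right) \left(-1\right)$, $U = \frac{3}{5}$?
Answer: $- \frac{23998}{71925} \approx -0.33365$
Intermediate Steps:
$U = \frac{3}{5}$ ($U = 3 \cdot \frac{1}{5} = \frac{3}{5} \approx 0.6$)
$j{\left(P \right)} = - \frac{P}{3}$
$R = -6$ ($R = -8 + \left(-2 + 0\right) \left(-1\right) = -8 - -2 = -8 + 2 = -6$)
$E{\left(G,c \right)} = -9 + G$
$r{\left(S \right)} = \left(- \frac{1}{5} + S\right)^{2}$ ($r{\left(S \right)} = \left(\left(- \frac{1}{3}\right) \frac{3}{5} + S\right)^{2} = \left(- \frac{1}{5} + S\right)^{2}$)
$- \frac{E{\left(80,R \right)}}{5754} r{\left(-5 \right)} = - \frac{-9 + 80}{5754} \frac{\left(-1 + 5 \left(-5\right)\right)^{2}}{25} = - 71 \cdot \frac{1}{5754} \frac{\left(-1 - 25\right)^{2}}{25} = - \frac{71 \frac{\left(-26\right)^{2}}{25}}{5754} = - \frac{71 \cdot \frac{1}{25} \cdot 676}{5754} = - \frac{71 \cdot 676}{5754 \cdot 25} = \left(-1\right) \frac{23998}{71925} = - \frac{23998}{71925}$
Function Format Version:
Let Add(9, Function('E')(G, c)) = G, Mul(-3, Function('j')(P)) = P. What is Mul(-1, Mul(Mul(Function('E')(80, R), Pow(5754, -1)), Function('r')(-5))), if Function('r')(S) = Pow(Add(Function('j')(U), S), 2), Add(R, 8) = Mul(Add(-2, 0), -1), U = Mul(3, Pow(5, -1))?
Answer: Rational(-23998, 71925) ≈ -0.33365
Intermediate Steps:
U = Rational(3, 5) (U = Mul(3, Rational(1, 5)) = Rational(3, 5) ≈ 0.60000)
Function('j')(P) = Mul(Rational(-1, 3), P)
R = -6 (R = Add(-8, Mul(Add(-2, 0), -1)) = Add(-8, Mul(-2, -1)) = Add(-8, 2) = -6)
Function('E')(G, c) = Add(-9, G)
Function('r')(S) = Pow(Add(Rational(-1, 5), S), 2) (Function('r')(S) = Pow(Add(Mul(Rational(-1, 3), Rational(3, 5)), S), 2) = Pow(Add(Rational(-1, 5), S), 2))
Mul(-1, Mul(Mul(Function('E')(80, R), Pow(5754, -1)), Function('r')(-5))) = Mul(-1, Mul(Mul(Add(-9, 80), Pow(5754, -1)), Mul(Rational(1, 25), Pow(Add(-1, Mul(5, -5)), 2)))) = Mul(-1, Mul(Mul(71, Rational(1, 5754)), Mul(Rational(1, 25), Pow(Add(-1, -25), 2)))) = Mul(-1, Mul(Rational(71, 5754), Mul(Rational(1, 25), Pow(-26, 2)))) = Mul(-1, Mul(Rational(71, 5754), Mul(Rational(1, 25), 676))) = Mul(-1, Mul(Rational(71, 5754), Rational(676, 25))) = Mul(-1, Rational(23998, 71925)) = Rational(-23998, 71925)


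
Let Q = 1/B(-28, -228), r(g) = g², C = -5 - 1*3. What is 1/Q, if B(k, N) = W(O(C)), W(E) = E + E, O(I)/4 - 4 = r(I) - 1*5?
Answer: 504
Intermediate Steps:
C = -8 (C = -5 - 3 = -8)
O(I) = -4 + 4*I² (O(I) = 16 + 4*(I² - 1*5) = 16 + 4*(I² - 5) = 16 + 4*(-5 + I²) = 16 + (-20 + 4*I²) = -4 + 4*I²)
W(E) = 2*E
B(k, N) = 504 (B(k, N) = 2*(-4 + 4*(-8)²) = 2*(-4 + 4*64) = 2*(-4 + 256) = 2*252 = 504)
Q = 1/504 ≈ 0.0019841
1/Q = 1/(1/504) = 504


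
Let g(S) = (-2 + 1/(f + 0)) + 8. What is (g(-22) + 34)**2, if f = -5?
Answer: 39601/25 ≈ 1584.0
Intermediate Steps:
g(S) = 29/5 (g(S) = (-2 + 1/(-5 + 0)) + 8 = (-2 + 1/(-5)) + 8 = (-2 - 1/5) + 8 = -11/5 + 8 = 29/5)
(g(-22) + 34)**2 = (29/5 + 34)**2 = (199/5)**2 = 39601/25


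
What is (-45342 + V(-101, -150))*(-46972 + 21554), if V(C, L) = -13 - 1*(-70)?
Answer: 1151054130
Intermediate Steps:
V(C, L) = 57 (V(C, L) = -13 + 70 = 57)
(-45342 + V(-101, -150))*(-46972 + 21554) = (-45342 + 57)*(-46972 + 21554) = -45285*(-25418) = 1151054130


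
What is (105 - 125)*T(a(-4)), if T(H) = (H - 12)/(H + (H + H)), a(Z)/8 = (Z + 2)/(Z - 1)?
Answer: 55/3 ≈ 18.333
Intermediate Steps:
a(Z) = 8*(2 + Z)/(-1 + Z) (a(Z) = 8*((Z + 2)/(Z - 1)) = 8*((2 + Z)/(-1 + Z)) = 8*(2 + Z)/(-1 + Z))
T(H) = (-12 + H)/(3*H) (T(H) = (-12 + H)/(H + 2*H) = (-12 + H)/((3*H)) = (-12 + H)*(1/(3*H)) = (-12 + H)/(3*H))
(105 - 125)*T(a(-4)) = (105 - 125)*((-12 + 8*(2 - 4)/(-1 - 4))/(3*((8*(2 - 4)/(-1 - 4))))) = -20*(-12 + 8*(-2)/(-5))/(3*(8*(-2)/(-5))) = -20*(-12 + 8*(-⅕)*(-2))/(3*(8*(-⅕)*(-2))) = -20*(-12 + 16/5)/(3*16/5) = -20*5*(-44)/(3*16*5) = -20*(-11/12) = 55/3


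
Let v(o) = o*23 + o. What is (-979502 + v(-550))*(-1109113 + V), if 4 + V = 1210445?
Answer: -100588508256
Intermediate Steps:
V = 1210441 (V = -4 + 1210445 = 1210441)
v(o) = 24*o (v(o) = 23*o + o = 24*o)
(-979502 + v(-550))*(-1109113 + V) = (-979502 + 24*(-550))*(-1109113 + 1210441) = (-979502 - 13200)*101328 = -992702*101328 = -100588508256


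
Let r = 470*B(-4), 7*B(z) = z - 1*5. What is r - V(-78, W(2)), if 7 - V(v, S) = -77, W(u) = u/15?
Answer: -4818/7 ≈ -688.29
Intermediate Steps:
B(z) = -5/7 + z/7 (B(z) = (z - 1*5)/7 = (z - 5)/7 = (-5 + z)/7 = -5/7 + z/7)
W(u) = u/15 (W(u) = u*(1/15) = u/15)
V(v, S) = 84 (V(v, S) = 7 - 1*(-77) = 7 + 77 = 84)
r = -4230/7 (r = 470*(-5/7 + (⅐)*(-4)) = 470*(-5/7 - 4/7) = 470*(-9/7) = -4230/7 ≈ -604.29)
r - V(-78, W(2)) = -4230/7 - 1*84 = -4230/7 - 84 = -4818/7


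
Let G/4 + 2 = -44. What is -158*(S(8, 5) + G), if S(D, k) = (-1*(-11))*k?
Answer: 20382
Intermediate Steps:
S(D, k) = 11*k
G = -184 (G = -8 + 4*(-44) = -8 - 176 = -184)
-158*(S(8, 5) + G) = -158*(11*5 - 184) = -158*(55 - 184) = -158*(-129) = 20382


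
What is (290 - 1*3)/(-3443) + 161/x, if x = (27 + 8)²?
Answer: 28964/602525 ≈ 0.048071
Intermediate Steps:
x = 1225 (x = 35² = 1225)
(290 - 1*3)/(-3443) + 161/x = (290 - 1*3)/(-3443) + 161/1225 = (290 - 3)*(-1/3443) + 161*(1/1225) = 287*(-1/3443) + 23/175 = -287/3443 + 23/175 = 28964/602525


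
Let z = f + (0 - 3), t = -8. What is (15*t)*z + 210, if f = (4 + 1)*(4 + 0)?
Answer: -1830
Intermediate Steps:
f = 20 (f = 5*4 = 20)
z = 17 (z = 20 + (0 - 3) = 20 - 3 = 17)
(15*t)*z + 210 = (15*(-8))*17 + 210 = -120*17 + 210 = -2040 + 210 = -1830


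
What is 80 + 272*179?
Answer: 48768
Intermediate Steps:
80 + 272*179 = 80 + 48688 = 48768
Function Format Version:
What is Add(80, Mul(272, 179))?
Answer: 48768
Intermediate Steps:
Add(80, Mul(272, 179)) = Add(80, 48688) = 48768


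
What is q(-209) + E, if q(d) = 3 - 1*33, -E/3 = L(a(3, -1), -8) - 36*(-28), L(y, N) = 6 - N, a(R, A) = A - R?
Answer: -3096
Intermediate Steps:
E = -3066 (E = -3*((6 - 1*(-8)) - 36*(-28)) = -3*((6 + 8) + 1008) = -3*(14 + 1008) = -3*1022 = -3066)
q(d) = -30 (q(d) = 3 - 33 = -30)
q(-209) + E = -30 - 3066 = -3096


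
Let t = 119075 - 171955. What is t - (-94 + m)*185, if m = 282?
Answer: -87660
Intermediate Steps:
t = -52880
t - (-94 + m)*185 = -52880 - (-94 + 282)*185 = -52880 - 188*185 = -52880 - 1*34780 = -52880 - 34780 = -87660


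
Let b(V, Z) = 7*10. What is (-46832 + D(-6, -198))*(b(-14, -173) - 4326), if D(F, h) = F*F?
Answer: 199163776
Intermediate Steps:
b(V, Z) = 70
D(F, h) = F²
(-46832 + D(-6, -198))*(b(-14, -173) - 4326) = (-46832 + (-6)²)*(70 - 4326) = (-46832 + 36)*(-4256) = -46796*(-4256) = 199163776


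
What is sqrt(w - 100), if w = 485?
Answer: sqrt(385) ≈ 19.621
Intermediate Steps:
sqrt(w - 100) = sqrt(485 - 100) = sqrt(385)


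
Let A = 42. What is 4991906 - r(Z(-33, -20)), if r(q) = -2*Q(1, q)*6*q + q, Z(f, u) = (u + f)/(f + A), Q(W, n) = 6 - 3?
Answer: 44925299/9 ≈ 4.9917e+6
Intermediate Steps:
Q(W, n) = 3
Z(f, u) = (f + u)/(42 + f) (Z(f, u) = (u + f)/(f + 42) = (f + u)/(42 + f))
r(q) = -35*q (r(q) = -2*3*6*q + q = -36*q + q = -35*q)
4991906 - r(Z(-33, -20)) = 4991906 - (-35)*(-33 - 20)/(42 - 33) = 4991906 - (-35)*-53/9 = 4991906 - (-35)*(1/9)*(-53) = 4991906 - (-35)*(-53)/9 = 4991906 - 1*1855/9 = 4991906 - 1855/9 = 44925299/9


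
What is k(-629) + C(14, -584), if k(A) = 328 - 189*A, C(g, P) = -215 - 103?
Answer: 118891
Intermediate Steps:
C(g, P) = -318
k(A) = 328 - 189*A
k(-629) + C(14, -584) = (328 - 189*(-629)) - 318 = (328 + 118881) - 318 = 119209 - 318 = 118891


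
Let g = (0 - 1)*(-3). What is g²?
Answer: 9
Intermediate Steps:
g = 3 (g = -1*(-3) = 3)
g² = 3² = 9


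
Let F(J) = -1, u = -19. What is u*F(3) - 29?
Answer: -10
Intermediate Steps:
u*F(3) - 29 = -19*(-1) - 29 = 19 - 29 = -10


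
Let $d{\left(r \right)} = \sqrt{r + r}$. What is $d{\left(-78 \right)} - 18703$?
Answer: $-18703 + 2 i \sqrt{39} \approx -18703.0 + 12.49 i$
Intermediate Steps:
$d{\left(r \right)} = \sqrt{2} \sqrt{r}$ ($d{\left(r \right)} = \sqrt{2 r} = \sqrt{2} \sqrt{r}$)
$d{\left(-78 \right)} - 18703 = \sqrt{2} \sqrt{-78} - 18703 = \sqrt{2} i \sqrt{78} - 18703 = 2 i \sqrt{39} - 18703 = -18703 + 2 i \sqrt{39}$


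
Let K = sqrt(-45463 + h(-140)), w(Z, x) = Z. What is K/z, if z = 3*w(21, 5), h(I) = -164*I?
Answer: I*sqrt(22503)/63 ≈ 2.3811*I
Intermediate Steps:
K = I*sqrt(22503) (K = sqrt(-45463 - 164*(-140)) = sqrt(-45463 + 22960) = sqrt(-22503) = I*sqrt(22503) ≈ 150.01*I)
z = 63 (z = 3*21 = 63)
K/z = (I*sqrt(22503))/63 = (I*sqrt(22503))*(1/63) = I*sqrt(22503)/63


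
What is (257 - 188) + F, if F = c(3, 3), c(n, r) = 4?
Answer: 73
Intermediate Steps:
F = 4
(257 - 188) + F = (257 - 188) + 4 = 69 + 4 = 73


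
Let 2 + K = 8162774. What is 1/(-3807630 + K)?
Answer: 1/4355142 ≈ 2.2961e-7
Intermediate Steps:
K = 8162772 (K = -2 + 8162774 = 8162772)
1/(-3807630 + K) = 1/(-3807630 + 8162772) = 1/4355142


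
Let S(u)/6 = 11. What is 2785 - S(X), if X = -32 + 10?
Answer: 2719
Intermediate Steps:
X = -22
S(u) = 66 (S(u) = 6*11 = 66)
2785 - S(X) = 2785 - 1*66 = 2785 - 66 = 2719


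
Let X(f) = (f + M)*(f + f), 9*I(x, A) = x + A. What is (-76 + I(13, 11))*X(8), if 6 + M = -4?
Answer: 7040/3 ≈ 2346.7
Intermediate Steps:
M = -10 (M = -6 - 4 = -10)
I(x, A) = A/9 + x/9 (I(x, A) = (x + A)/9 = (A + x)/9 = A/9 + x/9)
X(f) = 2*f*(-10 + f) (X(f) = (f - 10)*(f + f) = (-10 + f)*(2*f) = 2*f*(-10 + f))
(-76 + I(13, 11))*X(8) = (-76 + ((1/9)*11 + (1/9)*13))*(2*8*(-10 + 8)) = (-76 + (11/9 + 13/9))*(2*8*(-2)) = (-76 + 8/3)*(-32) = -220/3*(-32) = 7040/3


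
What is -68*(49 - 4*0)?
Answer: -3332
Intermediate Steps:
-68*(49 - 4*0) = -68*(49 + 0) = -68*49 = -3332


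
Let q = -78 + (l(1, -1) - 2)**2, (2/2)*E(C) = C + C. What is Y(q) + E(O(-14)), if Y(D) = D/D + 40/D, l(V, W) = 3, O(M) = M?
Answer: -2119/77 ≈ -27.519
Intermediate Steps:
E(C) = 2*C (E(C) = C + C = 2*C)
q = -77 (q = -78 + (3 - 2)**2 = -78 + 1**2 = -78 + 1 = -77)
Y(D) = 1 + 40/D
Y(q) + E(O(-14)) = (40 - 77)/(-77) + 2*(-14) = -1/77*(-37) - 28 = 37/77 - 28 = -2119/77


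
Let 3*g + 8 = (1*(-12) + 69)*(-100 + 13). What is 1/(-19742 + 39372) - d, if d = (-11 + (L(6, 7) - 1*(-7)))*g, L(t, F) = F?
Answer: 97502211/19630 ≈ 4967.0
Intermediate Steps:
g = -4967/3 (g = -8/3 + ((1*(-12) + 69)*(-100 + 13))/3 = -8/3 + ((-12 + 69)*(-87))/3 = -8/3 + (57*(-87))/3 = -8/3 + (⅓)*(-4959) = -8/3 - 1653 = -4967/3 ≈ -1655.7)
d = -4967 (d = (-11 + (7 - 1*(-7)))*(-4967/3) = (-11 + (7 + 7))*(-4967/3) = (-11 + 14)*(-4967/3) = 3*(-4967/3) = -4967)
1/(-19742 + 39372) - d = 1/(-19742 + 39372) - 1*(-4967) = 1/19630 + 4967 = 97502211/19630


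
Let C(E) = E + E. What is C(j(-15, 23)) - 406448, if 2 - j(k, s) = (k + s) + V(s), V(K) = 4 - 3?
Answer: -406462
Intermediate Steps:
V(K) = 1
j(k, s) = 1 - k - s (j(k, s) = 2 - ((k + s) + 1) = 2 - (1 + k + s) = 2 + (-1 - k - s) = 1 - k - s)
C(E) = 2*E
C(j(-15, 23)) - 406448 = 2*(1 - 1*(-15) - 1*23) - 406448 = 2*(1 + 15 - 23) - 406448 = 2*(-7) - 406448 = -14 - 406448 = -406462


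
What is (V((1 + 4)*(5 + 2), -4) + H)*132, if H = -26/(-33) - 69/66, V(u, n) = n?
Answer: -562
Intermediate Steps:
H = -17/66 (H = -26*(-1/33) - 69*1/66 = 26/33 - 23/22 = -17/66 ≈ -0.25758)
(V((1 + 4)*(5 + 2), -4) + H)*132 = (-4 - 17/66)*132 = -281/66*132 = -562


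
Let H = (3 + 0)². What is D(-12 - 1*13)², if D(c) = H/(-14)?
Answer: 81/196 ≈ 0.41327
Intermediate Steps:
H = 9 (H = 3² = 9)
D(c) = -9/14 (D(c) = 9/(-14) = 9*(-1/14) = -9/14)
D(-12 - 1*13)² = (-9/14)² = 81/196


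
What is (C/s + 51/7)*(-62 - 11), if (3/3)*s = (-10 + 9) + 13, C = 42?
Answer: -11023/14 ≈ -787.36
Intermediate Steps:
s = 12 (s = (-10 + 9) + 13 = -1 + 13 = 12)
(C/s + 51/7)*(-62 - 11) = (42/12 + 51/7)*(-62 - 11) = (42*(1/12) + 51*(1/7))*(-73) = (7/2 + 51/7)*(-73) = (151/14)*(-73) = -11023/14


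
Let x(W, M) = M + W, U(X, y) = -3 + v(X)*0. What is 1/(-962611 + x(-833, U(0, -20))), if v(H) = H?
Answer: -1/963447 ≈ -1.0379e-6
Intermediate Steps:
U(X, y) = -3 (U(X, y) = -3 + X*0 = -3 + 0 = -3)
1/(-962611 + x(-833, U(0, -20))) = 1/(-962611 + (-3 - 833)) = 1/(-962611 - 836) = 1/(-963447) = -1/963447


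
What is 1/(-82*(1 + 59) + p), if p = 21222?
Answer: 1/16302 ≈ 6.1342e-5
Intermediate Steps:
1/(-82*(1 + 59) + p) = 1/(-82*(1 + 59) + 21222) = 1/(-82*60 + 21222) = 1/(-4920 + 21222) = 1/16302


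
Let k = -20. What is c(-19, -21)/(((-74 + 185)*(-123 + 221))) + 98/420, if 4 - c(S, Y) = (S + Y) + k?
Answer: 4337/18130 ≈ 0.23922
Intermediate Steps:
c(S, Y) = 24 - S - Y (c(S, Y) = 4 - ((S + Y) - 20) = 4 - (-20 + S + Y) = 4 + (20 - S - Y) = 24 - S - Y)
c(-19, -21)/(((-74 + 185)*(-123 + 221))) + 98/420 = (24 - 1*(-19) - 1*(-21))/(((-74 + 185)*(-123 + 221))) + 98/420 = (24 + 19 + 21)/((111*98)) + 98*(1/420) = 64/10878 + 7/30 = 64*(1/10878) + 7/30 = 32/5439 + 7/30 = 4337/18130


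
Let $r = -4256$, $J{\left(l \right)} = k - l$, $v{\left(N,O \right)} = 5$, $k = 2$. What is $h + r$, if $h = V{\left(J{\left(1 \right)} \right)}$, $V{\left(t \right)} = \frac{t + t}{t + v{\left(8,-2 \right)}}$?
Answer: $- \frac{12767}{3} \approx -4255.7$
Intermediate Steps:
$J{\left(l \right)} = 2 - l$
$V{\left(t \right)} = \frac{2 t}{5 + t}$ ($V{\left(t \right)} = \frac{t + t}{t + 5} = \frac{2 t}{5 + t}$)
$h = \frac{1}{3}$ ($h = \frac{2 \left(2 - 1\right)}{5 + \left(2 - 1\right)} = 2 \cdot 1 \frac{1}{5 + 1} = 2 \cdot 1 \cdot \frac{1}{6} = \frac{1}{3} \approx 0.33333$)
$h + r = \frac{1}{3} - 4256 = - \frac{12767}{3}$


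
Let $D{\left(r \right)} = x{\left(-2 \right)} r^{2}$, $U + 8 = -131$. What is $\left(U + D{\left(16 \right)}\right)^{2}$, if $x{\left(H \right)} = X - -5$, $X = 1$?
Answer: $1951609$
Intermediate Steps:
$U = -139$ ($U = -8 - 131 = -139$)
$x{\left(H \right)} = 6$ ($x{\left(H \right)} = 1 - -5 = 1 + 5 = 6$)
$D{\left(r \right)} = 6 r^{2}$
$\left(U + D{\left(16 \right)}\right)^{2} = \left(-139 + 6 \cdot 16^{2}\right)^{2} = \left(-139 + 6 \cdot 256\right)^{2} = \left(-139 + 1536\right)^{2} = 1397^{2} = 1951609$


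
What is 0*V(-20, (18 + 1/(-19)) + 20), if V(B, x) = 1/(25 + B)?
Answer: 0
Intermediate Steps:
0*V(-20, (18 + 1/(-19)) + 20) = 0/(25 - 20) = 0/5 = 0*(⅕) = 0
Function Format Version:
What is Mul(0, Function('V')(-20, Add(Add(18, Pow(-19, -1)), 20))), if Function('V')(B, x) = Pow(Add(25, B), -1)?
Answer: 0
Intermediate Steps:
Mul(0, Function('V')(-20, Add(Add(18, Pow(-19, -1)), 20))) = Mul(0, Pow(Add(25, -20), -1)) = Mul(0, Pow(5, -1)) = Mul(0, Rational(1, 5)) = 0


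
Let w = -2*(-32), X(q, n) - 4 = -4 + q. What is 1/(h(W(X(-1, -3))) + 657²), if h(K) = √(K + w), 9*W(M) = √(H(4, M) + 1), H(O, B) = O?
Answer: 1/(431649 + √(64 + √5/9)) ≈ 2.3167e-6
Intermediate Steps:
X(q, n) = q (X(q, n) = 4 + (-4 + q) = q)
w = 64
W(M) = √5/9 (W(M) = √(4 + 1)/9 = √5/9)
h(K) = √(64 + K) (h(K) = √(K + 64) = √(64 + K))
1/(h(W(X(-1, -3))) + 657²) = 1/(√(64 + √5/9) + 657²) = 1/(√(64 + √5/9) + 431649) = 1/(431649 + √(64 + √5/9))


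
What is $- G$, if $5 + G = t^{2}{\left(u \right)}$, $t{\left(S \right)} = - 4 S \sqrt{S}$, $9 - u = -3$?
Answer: $-27643$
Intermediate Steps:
$u = 12$ ($u = 9 - -3 = 9 + 3 = 12$)
$t{\left(S \right)} = - 4 S^{\frac{3}{2}}$
$G = 27643$ ($G = -5 + \left(- 4 \cdot 12^{\frac{3}{2}}\right)^{2} = -5 + \left(- 4 \cdot 24 \sqrt{3}\right)^{2} = -5 + \left(- 96 \sqrt{3}\right)^{2} = -5 + 27648 = 27643$)
$- G = \left(-1\right) 27643 = -27643$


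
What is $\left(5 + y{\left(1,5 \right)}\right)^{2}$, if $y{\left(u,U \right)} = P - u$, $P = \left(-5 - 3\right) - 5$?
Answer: $81$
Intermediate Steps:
$P = -13$ ($P = -8 - 5 = -13$)
$y{\left(u,U \right)} = -13 - u$
$\left(5 + y{\left(1,5 \right)}\right)^{2} = \left(5 - 14\right)^{2} = \left(-9\right)^{2} = 81$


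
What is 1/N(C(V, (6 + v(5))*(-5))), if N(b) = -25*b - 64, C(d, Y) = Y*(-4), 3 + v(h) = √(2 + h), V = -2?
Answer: -391/174024 + 125*√7/174024 ≈ -0.00034640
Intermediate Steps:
v(h) = -3 + √(2 + h)
C(d, Y) = -4*Y
N(b) = -64 - 25*b
1/N(C(V, (6 + v(5))*(-5))) = 1/(-64 - (-100)*(6 + (-3 + √(2 + 5)))*(-5)) = 1/(-64 - (-100)*(6 + (-3 + √7))*(-5)) = 1/(-64 - (-100)*(3 + √7)*(-5)) = 1/(-64 - (-100)*(-15 - 5*√7)) = 1/(-64 - 25*(60 + 20*√7)) = 1/(-64 + (-1500 - 500*√7)) = 1/(-1564 - 500*√7)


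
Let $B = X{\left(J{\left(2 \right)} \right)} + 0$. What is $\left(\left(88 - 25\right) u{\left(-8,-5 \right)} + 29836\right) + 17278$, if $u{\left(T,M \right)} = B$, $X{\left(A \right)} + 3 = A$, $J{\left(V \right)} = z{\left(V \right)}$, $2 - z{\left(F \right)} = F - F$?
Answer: $47051$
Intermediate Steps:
$z{\left(F \right)} = 2$ ($z{\left(F \right)} = 2 - \left(F - F\right) = 2 - 0 = 2 + 0 = 2$)
$J{\left(V \right)} = 2$
$X{\left(A \right)} = -3 + A$
$B = -1$ ($B = \left(-3 + 2\right) + 0 = -1 + 0 = -1$)
$u{\left(T,M \right)} = -1$
$\left(\left(88 - 25\right) u{\left(-8,-5 \right)} + 29836\right) + 17278 = \left(\left(88 - 25\right) \left(-1\right) + 29836\right) + 17278 = \left(63 \left(-1\right) + 29836\right) + 17278 = \left(-63 + 29836\right) + 17278 = 29773 + 17278 = 47051$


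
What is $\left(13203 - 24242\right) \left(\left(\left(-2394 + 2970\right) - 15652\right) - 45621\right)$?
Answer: $670034183$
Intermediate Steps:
$\left(13203 - 24242\right) \left(\left(\left(-2394 + 2970\right) - 15652\right) - 45621\right) = - 11039 \left(\left(576 - 15652\right) - 45621\right) = - 11039 \left(-15076 - 45621\right) = \left(-11039\right) \left(-60697\right) = 670034183$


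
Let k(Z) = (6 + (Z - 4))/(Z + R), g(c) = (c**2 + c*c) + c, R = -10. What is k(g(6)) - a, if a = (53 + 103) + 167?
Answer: -5471/17 ≈ -321.82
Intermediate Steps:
g(c) = c + 2*c**2 (g(c) = (c**2 + c**2) + c = 2*c**2 + c = c + 2*c**2)
k(Z) = (2 + Z)/(-10 + Z) (k(Z) = (6 + (Z - 4))/(Z - 10) = (6 + (-4 + Z))/(-10 + Z) = (2 + Z)/(-10 + Z))
a = 323 (a = 156 + 167 = 323)
k(g(6)) - a = (2 + 6*(1 + 2*6))/(-10 + 6*(1 + 2*6)) - 1*323 = (2 + 6*(1 + 12))/(-10 + 6*(1 + 12)) - 323 = (2 + 6*13)/(-10 + 6*13) - 323 = (2 + 78)/(-10 + 78) - 323 = 80/68 - 323 = (1/68)*80 - 323 = 20/17 - 323 = -5471/17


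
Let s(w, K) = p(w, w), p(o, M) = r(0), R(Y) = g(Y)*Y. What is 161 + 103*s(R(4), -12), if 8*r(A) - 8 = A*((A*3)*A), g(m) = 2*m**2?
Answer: 264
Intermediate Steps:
r(A) = 1 + 3*A**3/8 (r(A) = 1 + (A*((A*3)*A))/8 = 1 + (A*((3*A)*A))/8 = 1 + (A*(3*A**2))/8 = 1 + (3*A**3)/8 = 1 + 3*A**3/8)
R(Y) = 2*Y**3 (R(Y) = (2*Y**2)*Y = 2*Y**3)
p(o, M) = 1 (p(o, M) = 1 + (3/8)*0**3 = 1 + (3/8)*0 = 1 + 0 = 1)
s(w, K) = 1
161 + 103*s(R(4), -12) = 161 + 103*1 = 161 + 103 = 264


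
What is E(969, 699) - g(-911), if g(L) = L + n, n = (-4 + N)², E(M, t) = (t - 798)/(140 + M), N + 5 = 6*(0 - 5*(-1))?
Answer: 521131/1109 ≈ 469.91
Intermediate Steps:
N = 25 (N = -5 + 6*(0 - 5*(-1)) = -5 + 6*(0 + 5) = -5 + 6*5 = -5 + 30 = 25)
E(M, t) = (-798 + t)/(140 + M)
n = 441 (n = (-4 + 25)² = 21² = 441)
g(L) = 441 + L (g(L) = L + 441 = 441 + L)
E(969, 699) - g(-911) = (-798 + 699)/(140 + 969) - (441 - 911) = -99/1109 - 1*(-470) = (1/1109)*(-99) + 470 = -99/1109 + 470 = 521131/1109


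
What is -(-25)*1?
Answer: 25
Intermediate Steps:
-(-25)*1 = -5*(-5)*1 = 25*1 = 25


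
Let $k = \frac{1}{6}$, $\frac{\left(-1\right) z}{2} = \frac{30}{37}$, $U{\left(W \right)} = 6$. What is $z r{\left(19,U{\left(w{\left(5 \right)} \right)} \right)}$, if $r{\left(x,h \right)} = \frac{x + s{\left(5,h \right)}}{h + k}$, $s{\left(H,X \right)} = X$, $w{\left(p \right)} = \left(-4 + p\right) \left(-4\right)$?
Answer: $- \frac{9000}{1369} \approx -6.5741$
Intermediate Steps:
$w{\left(p \right)} = 16 - 4 p$
$z = - \frac{60}{37}$ ($z = - 2 \cdot \frac{30}{37} = - 2 \cdot 30 \cdot \frac{1}{37} = \left(-2\right) \frac{30}{37} = - \frac{60}{37} \approx -1.6216$)
$k = \frac{1}{6} \approx 0.16667$
$r{\left(x,h \right)} = \frac{h + x}{\frac{1}{6} + h}$ ($r{\left(x,h \right)} = \frac{x + h}{h + \frac{1}{6}} = \frac{h + x}{\frac{1}{6} + h}$)
$z r{\left(19,U{\left(w{\left(5 \right)} \right)} \right)} = - \frac{60 \frac{6 \left(6 + 19\right)}{1 + 6 \cdot 6}}{37} = - \frac{60 \cdot 6 \frac{1}{1 + 36} \cdot 25}{37} = - \frac{60 \cdot 6 \cdot \frac{1}{37} \cdot 25}{37} = \left(- \frac{60}{37}\right) \frac{150}{37} = - \frac{9000}{1369}$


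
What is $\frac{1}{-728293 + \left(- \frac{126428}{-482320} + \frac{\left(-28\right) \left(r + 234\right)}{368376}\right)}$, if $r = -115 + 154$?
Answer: $- \frac{1850782420}{1347911434277947} \approx -1.3731 \cdot 10^{-6}$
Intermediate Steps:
$r = 39$
$\frac{1}{-728293 + \left(- \frac{126428}{-482320} + \frac{\left(-28\right) \left(r + 234\right)}{368376}\right)} = \frac{1}{-728293 + \left(- \frac{126428}{-482320} + \frac{\left(-28\right) \left(39 + 234\right)}{368376}\right)} = \frac{1}{-728293 + \left(\left(-126428\right) \left(- \frac{1}{482320}\right) + \left(-28\right) 273 \cdot \frac{1}{368376}\right)} = \frac{1}{-728293 + \left(\frac{31607}{120580} - \frac{637}{30698}\right)} = \frac{1}{-728293 + \frac{446731113}{1850782420}} = \frac{1}{- \frac{1347911434277947}{1850782420}} = - \frac{1850782420}{1347911434277947}$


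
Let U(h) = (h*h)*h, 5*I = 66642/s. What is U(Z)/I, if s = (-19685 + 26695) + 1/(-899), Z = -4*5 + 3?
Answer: -51602786595/19970386 ≈ -2584.0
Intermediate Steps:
Z = -17 (Z = -20 + 3 = -17)
s = 6301989/899 (s = 7010 - 1/899 = 6301989/899 ≈ 7010.0)
I = 19970386/10503315 (I = (66642/(6301989/899))/5 = (66642*(899/6301989))/5 = (⅕)*(19970386/2100663) = 19970386/10503315 ≈ 1.9013)
U(h) = h³ (U(h) = h²*h = h³)
U(Z)/I = (-17)³/(19970386/10503315) = -4913*10503315/19970386 = -51602786595/19970386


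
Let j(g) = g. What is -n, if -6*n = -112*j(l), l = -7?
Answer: 392/3 ≈ 130.67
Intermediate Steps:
n = -392/3 (n = -(-56)*(-7)/3 = -1/6*784 = -392/3 ≈ -130.67)
-n = -1*(-392/3) = 392/3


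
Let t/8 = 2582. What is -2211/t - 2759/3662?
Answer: -32543293/37821136 ≈ -0.86045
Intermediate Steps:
t = 20656 (t = 8*2582 = 20656)
-2211/t - 2759/3662 = -2211/20656 - 2759/3662 = -32543293/37821136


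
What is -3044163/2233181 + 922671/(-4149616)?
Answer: -14692598837859/9266843608496 ≈ -1.5855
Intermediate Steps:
-3044163/2233181 + 922671/(-4149616) = -3044163*1/2233181 + 922671*(-1/4149616) = -3044163/2233181 - 922671/4149616 = -14692598837859/9266843608496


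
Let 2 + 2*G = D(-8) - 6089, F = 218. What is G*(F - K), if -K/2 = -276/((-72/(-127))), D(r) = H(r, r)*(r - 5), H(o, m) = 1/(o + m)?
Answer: 73634427/32 ≈ 2.3011e+6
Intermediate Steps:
H(o, m) = 1/(m + o)
D(r) = (-5 + r)/(2*r) (D(r) = (r - 5)/(r + r) = (-5 + r)/((2*r)) = (1/(2*r))*(-5 + r) = (-5 + r)/(2*r))
G = -97443/32 (G = -1 + ((1/2)*(-5 - 8)/(-8) - 6089)/2 = -1 + ((1/2)*(-1/8)*(-13) - 6089)/2 = -1 + (13/16 - 6089)/2 = -1 + (1/2)*(-97411/16) = -1 - 97411/32 = -97443/32 ≈ -3045.1)
K = 2921/3 (K = -(-552)/((-72/(-127))) = -(-552)/((-72*(-1/127))) = -(-552)/72/127 = -(-552)*127/72 = -2*(-2921/6) = 2921/3 ≈ 973.67)
G*(F - K) = -97443*(218 - 1*2921/3)/32 = -97443*(218 - 2921/3)/32 = -97443/32*(-2267/3) = 73634427/32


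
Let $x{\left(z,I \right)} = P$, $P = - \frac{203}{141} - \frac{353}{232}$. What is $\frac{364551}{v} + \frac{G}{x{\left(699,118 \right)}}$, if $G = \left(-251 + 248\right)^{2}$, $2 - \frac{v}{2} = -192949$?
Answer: $- \frac{2372695309}{1132786086} \approx -2.0946$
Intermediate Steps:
$v = 385902$ ($v = 4 - -385898 = 4 + 385898 = 385902$)
$P = - \frac{96869}{32712}$ ($P = \left(-203\right) \frac{1}{141} - \frac{353}{232} = - \frac{203}{141} - \frac{353}{232} = - \frac{96869}{32712} \approx -2.9613$)
$x{\left(z,I \right)} = - \frac{96869}{32712}$
$G = 9$ ($G = \left(-3\right)^{2} = 9$)
$\frac{364551}{v} + \frac{G}{x{\left(699,118 \right)}} = \frac{364551}{385902} + \frac{9}{- \frac{96869}{32712}} = 364551 \cdot \frac{1}{385902} + 9 \left(- \frac{32712}{96869}\right) = \frac{11047}{11694} - \frac{294408}{96869} = - \frac{2372695309}{1132786086}$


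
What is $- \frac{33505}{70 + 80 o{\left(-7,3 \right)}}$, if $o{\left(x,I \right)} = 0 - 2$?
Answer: $\frac{6701}{18} \approx 372.28$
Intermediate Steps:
$o{\left(x,I \right)} = -2$ ($o{\left(x,I \right)} = 0 - 2 = -2$)
$- \frac{33505}{70 + 80 o{\left(-7,3 \right)}} = - \frac{33505}{70 + 80 \left(-2\right)} = - \frac{33505}{70 - 160} = - \frac{33505}{-90} = \left(-33505\right) \left(- \frac{1}{90}\right) = \frac{6701}{18}$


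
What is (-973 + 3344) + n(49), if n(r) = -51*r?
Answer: -128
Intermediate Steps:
(-973 + 3344) + n(49) = (-973 + 3344) - 51*49 = 2371 - 2499 = -128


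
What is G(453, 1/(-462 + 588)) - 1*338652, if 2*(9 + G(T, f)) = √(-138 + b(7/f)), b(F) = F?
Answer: -338661 + √186 ≈ -3.3865e+5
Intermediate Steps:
G(T, f) = -9 + √(-138 + 7/f)/2
G(453, 1/(-462 + 588)) - 1*338652 = (-9 + √(-138 + 7/(1/(-462 + 588)))/2) - 1*338652 = (-9 + √(-138 + 7/(1/126))/2) - 338652 = (-9 + √(-138 + 7*126)/2) - 338652 = (-9 + √(-138 + 882)/2) - 338652 = (-9 + √744/2) - 338652 = (-9 + (2*√186)/2) - 338652 = (-9 + √186) - 338652 = -338661 + √186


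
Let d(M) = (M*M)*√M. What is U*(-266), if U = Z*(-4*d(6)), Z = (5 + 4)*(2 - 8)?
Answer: -2068416*√6 ≈ -5.0666e+6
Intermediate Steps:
d(M) = M^(5/2) (d(M) = M²*√M = M^(5/2))
Z = -54 (Z = 9*(-6) = -54)
U = 7776*√6 (U = -(-216)*6^(5/2) = -(-216)*36*√6 = -(-7776)*√6 = 7776*√6 ≈ 19047.)
U*(-266) = (7776*√6)*(-266) = -2068416*√6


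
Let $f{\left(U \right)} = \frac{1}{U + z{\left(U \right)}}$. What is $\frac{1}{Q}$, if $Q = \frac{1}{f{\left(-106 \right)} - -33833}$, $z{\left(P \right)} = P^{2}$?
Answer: $\frac{376561291}{11130} \approx 33833.0$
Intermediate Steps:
$f{\left(U \right)} = \frac{1}{U + U^{2}}$
$Q = \frac{11130}{376561291}$ ($Q = \frac{1}{\frac{1}{\left(-106\right) \left(1 - 106\right)} - -33833} = \frac{1}{- \frac{1}{106 \left(-105\right)} + 33833} = \frac{1}{\left(- \frac{1}{106}\right) \left(- \frac{1}{105}\right) + 33833} = \frac{1}{\frac{1}{11130} + 33833} = \frac{1}{\frac{376561291}{11130}} = \frac{11130}{376561291} \approx 2.9557 \cdot 10^{-5}$)
$\frac{1}{Q} = \frac{1}{\frac{11130}{376561291}} = \frac{376561291}{11130}$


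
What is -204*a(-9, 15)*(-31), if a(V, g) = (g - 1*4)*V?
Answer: -626076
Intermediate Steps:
a(V, g) = V*(-4 + g) (a(V, g) = (g - 4)*V = (-4 + g)*V = V*(-4 + g))
-204*a(-9, 15)*(-31) = -(-1836)*(-4 + 15)*(-31) = -(-1836)*11*(-31) = -204*(-99)*(-31) = 20196*(-31) = -626076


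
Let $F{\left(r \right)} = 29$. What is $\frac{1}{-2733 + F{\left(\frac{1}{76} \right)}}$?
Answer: $- \frac{1}{2704} \approx -0.00036982$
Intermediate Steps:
$\frac{1}{-2733 + F{\left(\frac{1}{76} \right)}} = \frac{1}{-2733 + 29} = \frac{1}{-2704} = - \frac{1}{2704}$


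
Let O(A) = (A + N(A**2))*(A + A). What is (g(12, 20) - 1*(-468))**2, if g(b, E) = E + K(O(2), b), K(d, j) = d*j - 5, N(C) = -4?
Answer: 149769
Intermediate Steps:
O(A) = 2*A*(-4 + A) (O(A) = (A - 4)*(A + A) = (-4 + A)*(2*A) = 2*A*(-4 + A))
K(d, j) = -5 + d*j
g(b, E) = -5 + E - 8*b (g(b, E) = E + (-5 + (2*2*(-4 + 2))*b) = E + (-5 + (2*2*(-2))*b) = E + (-5 - 8*b) = -5 + E - 8*b)
(g(12, 20) - 1*(-468))**2 = ((-5 + 20 - 8*12) - 1*(-468))**2 = ((-5 + 20 - 96) + 468)**2 = (-81 + 468)**2 = 387**2 = 149769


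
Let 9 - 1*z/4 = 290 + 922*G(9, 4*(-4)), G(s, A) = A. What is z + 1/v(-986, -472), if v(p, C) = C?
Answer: 27321247/472 ≈ 57884.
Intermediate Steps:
z = 57884 (z = 36 - 4*(290 + 922*(4*(-4))) = 36 - 4*(290 + 922*(-16)) = 36 - 4*(290 - 14752) = 36 - 4*(-14462) = 36 + 57848 = 57884)
z + 1/v(-986, -472) = 57884 + 1/(-472) = 57884 - 1/472 = 27321247/472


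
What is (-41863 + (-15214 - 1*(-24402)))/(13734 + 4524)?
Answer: -32675/18258 ≈ -1.7896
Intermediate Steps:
(-41863 + (-15214 - 1*(-24402)))/(13734 + 4524) = (-41863 + (-15214 + 24402))/18258 = (-41863 + 9188)*(1/18258) = -32675*1/18258 = -32675/18258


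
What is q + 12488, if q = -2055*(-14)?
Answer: 41258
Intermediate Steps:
q = 28770
q + 12488 = 28770 + 12488 = 41258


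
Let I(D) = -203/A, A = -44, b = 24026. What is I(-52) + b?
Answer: 1057347/44 ≈ 24031.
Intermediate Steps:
I(D) = 203/44 (I(D) = -203/(-44) = -203*(-1/44) = 203/44)
I(-52) + b = 203/44 + 24026 = 1057347/44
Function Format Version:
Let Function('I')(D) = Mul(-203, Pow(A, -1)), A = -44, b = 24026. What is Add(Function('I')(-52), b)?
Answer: Rational(1057347, 44) ≈ 24031.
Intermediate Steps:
Function('I')(D) = Rational(203, 44) (Function('I')(D) = Mul(-203, Pow(-44, -1)) = Mul(-203, Rational(-1, 44)) = Rational(203, 44))
Add(Function('I')(-52), b) = Add(Rational(203, 44), 24026) = Rational(1057347, 44)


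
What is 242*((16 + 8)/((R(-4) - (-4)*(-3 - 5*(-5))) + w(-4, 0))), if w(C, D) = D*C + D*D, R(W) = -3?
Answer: 5808/85 ≈ 68.329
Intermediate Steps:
w(C, D) = D**2 + C*D (w(C, D) = C*D + D**2 = D**2 + C*D)
242*((16 + 8)/((R(-4) - (-4)*(-3 - 5*(-5))) + w(-4, 0))) = 242*((16 + 8)/((-3 - (-4)*(-3 - 5*(-5))) + 0*(-4 + 0))) = 242*(24/((-3 - (-4)*(-3 + 25)) + 0*(-4))) = 242*(24/((-3 - (-4)*22) + 0)) = 242*(24/((-3 - 1*(-88)) + 0)) = 242*(24/((-3 + 88) + 0)) = 242*(24/(85 + 0)) = 242*(24/85) = 5808/85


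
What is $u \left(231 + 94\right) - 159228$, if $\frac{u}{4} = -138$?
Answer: $-338628$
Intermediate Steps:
$u = -552$ ($u = 4 \left(-138\right) = -552$)
$u \left(231 + 94\right) - 159228 = - 552 \left(231 + 94\right) - 159228 = \left(-552\right) 325 - 159228 = -179400 - 159228 = -338628$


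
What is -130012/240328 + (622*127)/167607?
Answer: -5798453/83224494 ≈ -0.069672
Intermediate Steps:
-130012/240328 + (622*127)/167607 = -130012*1/240328 + 78994*(1/167607) = -32503/60082 + 78994/167607 = -5798453/83224494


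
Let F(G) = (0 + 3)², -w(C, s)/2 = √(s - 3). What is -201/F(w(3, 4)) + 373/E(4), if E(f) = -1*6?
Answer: -169/2 ≈ -84.500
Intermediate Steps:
E(f) = -6
w(C, s) = -2*√(-3 + s) (w(C, s) = -2*√(s - 3) = -2*√(-3 + s))
F(G) = 9 (F(G) = 3² = 9)
-201/F(w(3, 4)) + 373/E(4) = -201/9 + 373/(-6) = -201*⅑ + 373*(-⅙) = -67/3 - 373/6 = -169/2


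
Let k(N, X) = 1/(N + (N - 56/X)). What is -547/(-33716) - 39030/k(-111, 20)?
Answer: 295822296451/33716 ≈ 8.7740e+6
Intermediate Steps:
k(N, X) = 1/(-56/X + 2*N)
-547/(-33716) - 39030/k(-111, 20) = -547/(-33716) - 39030/((½)*20/(-28 - 111*20)) = -547*(-1/33716) - 39030/((½)*20/(-28 - 2220)) = 547/33716 - 39030/((½)*20/(-2248)) = 547/33716 - 39030/((½)*20*(-1/2248)) = 547/33716 - 39030/(-5/1124) = 547/33716 - 39030*(-1124/5) = 547/33716 + 8773944 = 295822296451/33716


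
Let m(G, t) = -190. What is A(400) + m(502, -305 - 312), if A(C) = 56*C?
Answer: 22210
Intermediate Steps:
A(400) + m(502, -305 - 312) = 56*400 - 190 = 22400 - 190 = 22210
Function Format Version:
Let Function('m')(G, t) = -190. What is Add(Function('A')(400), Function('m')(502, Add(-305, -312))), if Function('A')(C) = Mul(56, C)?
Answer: 22210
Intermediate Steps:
Add(Function('A')(400), Function('m')(502, Add(-305, -312))) = Add(Mul(56, 400), -190) = Add(22400, -190) = 22210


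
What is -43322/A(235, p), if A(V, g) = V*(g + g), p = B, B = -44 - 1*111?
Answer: 21661/36425 ≈ 0.59467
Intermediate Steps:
B = -155 (B = -44 - 111 = -155)
p = -155
A(V, g) = 2*V*g (A(V, g) = V*(2*g) = 2*V*g)
-43322/A(235, p) = -43322/(2*235*(-155)) = -43322/(-72850) = -43322*(-1/72850) = 21661/36425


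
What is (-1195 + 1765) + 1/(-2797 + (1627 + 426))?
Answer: 424079/744 ≈ 570.00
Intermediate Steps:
(-1195 + 1765) + 1/(-2797 + (1627 + 426)) = 570 + 1/(-2797 + 2053) = 570 + 1/(-744) = 570 - 1/744 = 424079/744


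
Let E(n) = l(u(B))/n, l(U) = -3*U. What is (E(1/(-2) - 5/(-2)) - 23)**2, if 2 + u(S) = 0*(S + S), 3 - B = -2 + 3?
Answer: 400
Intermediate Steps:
B = 2 (B = 3 - (-2 + 3) = 3 - 1*1 = 3 - 1 = 2)
u(S) = -2 (u(S) = -2 + 0*(S + S) = -2 + 0*(2*S) = -2 + 0 = -2)
E(n) = 6/n (E(n) = (-3*(-2))/n = 6/n)
(E(1/(-2) - 5/(-2)) - 23)**2 = (6/(1/(-2) - 5/(-2)) - 23)**2 = (6/(1*(-1/2) - 5*(-1/2)) - 23)**2 = (6/(-1/2 + 5/2) - 23)**2 = (6/2 - 23)**2 = (6*(1/2) - 23)**2 = (3 - 23)**2 = (-20)**2 = 400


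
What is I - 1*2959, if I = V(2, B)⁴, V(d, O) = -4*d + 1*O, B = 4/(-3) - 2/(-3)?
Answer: 217297/81 ≈ 2682.7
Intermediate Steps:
B = -⅔ (B = 4*(-⅓) - 2*(-⅓) = -4/3 + ⅔ = -⅔ ≈ -0.66667)
V(d, O) = O - 4*d (V(d, O) = -4*d + O = O - 4*d)
I = 456976/81 (I = (-⅔ - 4*2)⁴ = (-⅔ - 8)⁴ = (-26/3)⁴ = 456976/81 ≈ 5641.7)
I - 1*2959 = 456976/81 - 1*2959 = 456976/81 - 2959 = 217297/81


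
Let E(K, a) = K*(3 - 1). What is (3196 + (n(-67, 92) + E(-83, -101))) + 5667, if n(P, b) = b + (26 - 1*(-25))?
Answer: 8840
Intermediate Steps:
n(P, b) = 51 + b (n(P, b) = b + (26 + 25) = b + 51 = 51 + b)
E(K, a) = 2*K (E(K, a) = K*2 = 2*K)
(3196 + (n(-67, 92) + E(-83, -101))) + 5667 = (3196 + ((51 + 92) + 2*(-83))) + 5667 = (3196 + (143 - 166)) + 5667 = (3196 - 23) + 5667 = 3173 + 5667 = 8840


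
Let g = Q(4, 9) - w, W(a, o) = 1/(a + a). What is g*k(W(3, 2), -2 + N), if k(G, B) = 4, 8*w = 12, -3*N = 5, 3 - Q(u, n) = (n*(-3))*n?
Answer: 978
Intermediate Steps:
Q(u, n) = 3 + 3*n² (Q(u, n) = 3 - n*(-3)*n = 3 - (-3*n)*n = 3 - (-3)*n² = 3 + 3*n²)
N = -5/3 (N = -⅓*5 = -5/3 ≈ -1.6667)
W(a, o) = 1/(2*a)
w = 3/2 (w = (⅛)*12 = 3/2 ≈ 1.5000)
g = 489/2 (g = (3 + 3*9²) - 1*3/2 = (3 + 3*81) - 3/2 = (3 + 243) - 3/2 = 246 - 3/2 = 489/2 ≈ 244.50)
g*k(W(3, 2), -2 + N) = (489/2)*4 = 978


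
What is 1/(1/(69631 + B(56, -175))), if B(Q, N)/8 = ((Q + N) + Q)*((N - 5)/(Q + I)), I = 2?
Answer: 2064659/29 ≈ 71195.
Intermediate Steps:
B(Q, N) = 8*(-5 + N)*(N + 2*Q)/(2 + Q) (B(Q, N) = 8*(((Q + N) + Q)*((N - 5)/(Q + 2))) = 8*(((N + Q) + Q)*((-5 + N)/(2 + Q))) = 8*((N + 2*Q)*((-5 + N)/(2 + Q))) = 8*((-5 + N)*(N + 2*Q)/(2 + Q)) = 8*(-5 + N)*(N + 2*Q)/(2 + Q))
1/(1/(69631 + B(56, -175))) = 1/(1/(69631 + 8*((-175)**2 - 10*56 - 5*(-175) + 2*(-175)*56)/(2 + 56))) = 1/(1/(69631 + 8*(30625 - 560 + 875 - 19600)/58)) = 1/(1/(69631 + 8*(1/58)*11340)) = 1/(1/(69631 + 45360/29)) = 1/(1/(2064659/29)) = 1/(29/2064659) = 2064659/29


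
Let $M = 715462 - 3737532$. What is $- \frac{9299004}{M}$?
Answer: $\frac{4649502}{1511035} \approx 3.077$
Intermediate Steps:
$M = -3022070$
$- \frac{9299004}{M} = - \frac{9299004}{-3022070} = \left(-9299004\right) \left(- \frac{1}{3022070}\right) = \frac{4649502}{1511035}$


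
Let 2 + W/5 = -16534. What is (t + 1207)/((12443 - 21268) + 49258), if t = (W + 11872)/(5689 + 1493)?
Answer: 4298933/145194903 ≈ 0.029608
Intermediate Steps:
W = -82680 (W = -10 + 5*(-16534) = -10 - 82670 = -82680)
t = -35404/3591 (t = (-82680 + 11872)/(5689 + 1493) = -70808/7182 = -70808*1/7182 = -35404/3591 ≈ -9.8591)
(t + 1207)/((12443 - 21268) + 49258) = (-35404/3591 + 1207)/((12443 - 21268) + 49258) = 4298933/(3591*(-8825 + 49258)) = (4298933/3591)/40433 = (4298933/3591)*(1/40433) = 4298933/145194903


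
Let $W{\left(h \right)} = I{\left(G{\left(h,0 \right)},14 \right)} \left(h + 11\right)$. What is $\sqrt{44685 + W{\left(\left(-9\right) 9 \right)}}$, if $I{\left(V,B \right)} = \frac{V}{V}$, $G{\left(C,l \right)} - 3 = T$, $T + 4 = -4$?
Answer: $\sqrt{44615} \approx 211.22$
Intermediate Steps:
$T = -8$ ($T = -4 - 4 = -8$)
$G{\left(C,l \right)} = -5$ ($G{\left(C,l \right)} = 3 - 8 = -5$)
$I{\left(V,B \right)} = 1$
$W{\left(h \right)} = 11 + h$ ($W{\left(h \right)} = 1 \left(h + 11\right) = 1 \left(11 + h\right) = 11 + h$)
$\sqrt{44685 + W{\left(\left(-9\right) 9 \right)}} = \sqrt{44685 + \left(11 - 81\right)} = \sqrt{44685 - 70} = \sqrt{44615}$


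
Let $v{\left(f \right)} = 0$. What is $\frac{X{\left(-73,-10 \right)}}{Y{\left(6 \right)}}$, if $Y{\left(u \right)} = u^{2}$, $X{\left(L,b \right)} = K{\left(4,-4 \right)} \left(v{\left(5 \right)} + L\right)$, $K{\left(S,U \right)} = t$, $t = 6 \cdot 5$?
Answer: $- \frac{365}{6} \approx -60.833$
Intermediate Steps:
$t = 30$
$K{\left(S,U \right)} = 30$
$X{\left(L,b \right)} = 30 L$ ($X{\left(L,b \right)} = 30 \left(0 + L\right) = 30 L$)
$\frac{X{\left(-73,-10 \right)}}{Y{\left(6 \right)}} = \frac{30 \left(-73\right)}{6^{2}} = - \frac{2190}{36} = \left(-2190\right) \frac{1}{36} = - \frac{365}{6}$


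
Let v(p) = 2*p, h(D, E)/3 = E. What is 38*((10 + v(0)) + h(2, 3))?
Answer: 722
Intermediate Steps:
h(D, E) = 3*E
38*((10 + v(0)) + h(2, 3)) = 38*((10 + 2*0) + 3*3) = 38*((10 + 0) + 9) = 38*(10 + 9) = 38*19 = 722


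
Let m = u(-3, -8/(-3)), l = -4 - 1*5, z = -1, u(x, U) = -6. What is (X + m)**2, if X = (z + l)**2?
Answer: 8836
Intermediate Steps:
l = -9 (l = -4 - 5 = -9)
m = -6
X = 100 (X = (-1 - 9)**2 = (-10)**2 = 100)
(X + m)**2 = (100 - 6)**2 = 94**2 = 8836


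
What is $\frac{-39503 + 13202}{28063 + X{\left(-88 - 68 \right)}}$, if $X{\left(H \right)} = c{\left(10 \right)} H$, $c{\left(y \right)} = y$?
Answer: $- \frac{26301}{26503} \approx -0.99238$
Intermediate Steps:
$X{\left(H \right)} = 10 H$
$\frac{-39503 + 13202}{28063 + X{\left(-88 - 68 \right)}} = \frac{-39503 + 13202}{28063 + 10 \left(-88 - 68\right)} = - \frac{26301}{28063 + 10 \left(-156\right)} = - \frac{26301}{28063 - 1560} = - \frac{26301}{26503}$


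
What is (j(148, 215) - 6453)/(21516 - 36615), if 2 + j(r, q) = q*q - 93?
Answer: -39677/15099 ≈ -2.6278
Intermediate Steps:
j(r, q) = -95 + q² (j(r, q) = -2 + (q*q - 93) = -2 + (q² - 93) = -2 + (-93 + q²) = -95 + q²)
(j(148, 215) - 6453)/(21516 - 36615) = ((-95 + 215²) - 6453)/(21516 - 36615) = ((-95 + 46225) - 6453)/(-15099) = (46130 - 6453)*(-1/15099) = 39677*(-1/15099) = -39677/15099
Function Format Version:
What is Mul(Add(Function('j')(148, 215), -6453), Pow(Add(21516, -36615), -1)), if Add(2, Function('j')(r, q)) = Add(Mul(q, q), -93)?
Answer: Rational(-39677, 15099) ≈ -2.6278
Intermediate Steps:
Function('j')(r, q) = Add(-95, Pow(q, 2)) (Function('j')(r, q) = Add(-2, Add(Mul(q, q), -93)) = Add(-2, Add(Pow(q, 2), -93)) = Add(-2, Add(-93, Pow(q, 2))) = Add(-95, Pow(q, 2)))
Mul(Add(Function('j')(148, 215), -6453), Pow(Add(21516, -36615), -1)) = Mul(Add(Add(-95, Pow(215, 2)), -6453), Pow(Add(21516, -36615), -1)) = Mul(Add(Add(-95, 46225), -6453), Pow(-15099, -1)) = Mul(Add(46130, -6453), Rational(-1, 15099)) = Mul(39677, Rational(-1, 15099)) = Rational(-39677, 15099)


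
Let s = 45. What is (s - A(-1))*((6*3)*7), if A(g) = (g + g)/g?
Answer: 5418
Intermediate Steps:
A(g) = 2 (A(g) = (2*g)/g = 2)
(s - A(-1))*((6*3)*7) = (45 - 1*2)*((6*3)*7) = (45 - 2)*(18*7) = 43*126 = 5418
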